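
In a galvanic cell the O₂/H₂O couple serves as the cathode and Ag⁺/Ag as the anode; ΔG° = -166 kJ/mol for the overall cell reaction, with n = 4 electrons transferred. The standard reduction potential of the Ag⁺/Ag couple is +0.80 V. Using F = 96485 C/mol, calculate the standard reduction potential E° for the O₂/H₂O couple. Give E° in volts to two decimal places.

E°cell = −ΔG°/(nF) = −(-166×10³)/((4)(96485)) = +0.430 V.
Since O₂/H₂O is the cathode and Ag⁺/Ag the anode, E°cell = E°(O₂/H₂O) − E°(Ag⁺/Ag).
So E°(O₂/H₂O) = E°cell + E°(Ag⁺/Ag) = +0.430 + (+0.80) = +1.23 V.

+1.23 V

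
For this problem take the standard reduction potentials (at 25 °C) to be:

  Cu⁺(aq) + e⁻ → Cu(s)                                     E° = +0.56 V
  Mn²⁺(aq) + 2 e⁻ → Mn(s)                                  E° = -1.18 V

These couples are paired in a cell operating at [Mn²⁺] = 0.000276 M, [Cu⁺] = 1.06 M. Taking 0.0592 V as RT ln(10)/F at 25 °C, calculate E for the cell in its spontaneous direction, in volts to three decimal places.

Cu⁺/Cu is the cathode (higher E°), Mn²⁺/Mn the anode: E°cell = +0.56 − (-1.18) = +1.74 V, n = 2.
Overall: 2 Cu⁺(aq) + Mn(s) → 2 Cu(s) + Mn²⁺(aq)
Q = [Mn²⁺] / ([Cu⁺]^2); log Q = -3.610.
E = E° − (0.0592/n) log Q = +1.74 − (0.0592/2)(-3.610) = +1.847 V.

+1.847 V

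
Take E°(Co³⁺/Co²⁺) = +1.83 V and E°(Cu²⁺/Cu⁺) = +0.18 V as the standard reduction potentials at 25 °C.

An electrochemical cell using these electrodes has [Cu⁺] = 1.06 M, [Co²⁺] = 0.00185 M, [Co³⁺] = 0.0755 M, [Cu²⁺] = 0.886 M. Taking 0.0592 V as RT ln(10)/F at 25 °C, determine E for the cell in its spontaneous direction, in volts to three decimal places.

+1.750 V

Co³⁺/Co²⁺ is the cathode (higher E°), Cu²⁺/Cu⁺ the anode: E°cell = +1.83 − (+0.18) = +1.65 V, n = 1.
Overall: Co³⁺(aq) + Cu⁺(aq) → Co²⁺(aq) + Cu²⁺(aq)
Q = [Co²⁺]·[Cu²⁺] / ([Co³⁺]·[Cu⁺]); log Q = -1.689.
E = E° − (0.0592/n) log Q = +1.65 − (0.0592/1)(-1.689) = +1.750 V.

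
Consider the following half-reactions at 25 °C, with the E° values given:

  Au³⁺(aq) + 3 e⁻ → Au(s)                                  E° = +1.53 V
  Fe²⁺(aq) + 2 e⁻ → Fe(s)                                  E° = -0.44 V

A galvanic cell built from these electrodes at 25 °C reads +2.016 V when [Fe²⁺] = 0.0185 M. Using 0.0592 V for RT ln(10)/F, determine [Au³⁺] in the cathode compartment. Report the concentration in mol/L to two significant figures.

Au³⁺/Au is the cathode, Fe²⁺/Fe the anode: E°cell = +1.97 V, n = 6.
Overall reaction: 2 Au³⁺(aq) + 3 Fe(s) → 2 Au(s) + 3 Fe²⁺(aq); Q = [Fe²⁺]^3/[Au³⁺]^2.
From E = E° − (0.0592/n) log Q: log Q = (E° − E)·n/0.0592 = (+1.97 − (+2.016))·6/0.0592 = -4.6622.
So 2·log[Au³⁺] = 3·log(0.0185) − log Q = -5.1985 − (-4.6622) = -0.5363; log[Au³⁺] = -0.5363 / 2 = -0.2681; [Au³⁺] = 10^(-0.2681) ≈ 0.54 M.

0.54 M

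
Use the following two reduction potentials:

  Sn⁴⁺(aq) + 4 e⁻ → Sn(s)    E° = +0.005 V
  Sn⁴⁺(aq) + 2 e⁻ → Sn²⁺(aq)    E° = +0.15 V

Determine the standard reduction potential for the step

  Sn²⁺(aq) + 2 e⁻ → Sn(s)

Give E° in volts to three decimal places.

Sequential free energies add, so n₃E°₃ = n₁E°₁ + n₂E°₂.
With n₃ = 4, and the known step contributing 2×(+0.15) V, the unknown satisfies 2·E° = 4×(+0.005) − 2×(+0.15) = -0.280.
E° = -0.280 / 2 = -0.140 V.

-0.140 V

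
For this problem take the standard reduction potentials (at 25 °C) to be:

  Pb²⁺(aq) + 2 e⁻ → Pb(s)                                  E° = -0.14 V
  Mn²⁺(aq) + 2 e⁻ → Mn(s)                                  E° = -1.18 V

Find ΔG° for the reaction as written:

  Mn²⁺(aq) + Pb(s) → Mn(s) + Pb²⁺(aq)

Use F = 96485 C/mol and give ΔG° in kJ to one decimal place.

+200.7 kJ

As written, Mn²⁺/Mn is reduced (cathode) and Pb²⁺/Pb is oxidised (anode), so E°cell = (-1.18) − (-0.14) = -1.04 V.
Balancing electrons gives n = 2.
ΔG° = −nFE° = −(2)(96485)(-1.04) = 200,689 J = +200.7 kJ.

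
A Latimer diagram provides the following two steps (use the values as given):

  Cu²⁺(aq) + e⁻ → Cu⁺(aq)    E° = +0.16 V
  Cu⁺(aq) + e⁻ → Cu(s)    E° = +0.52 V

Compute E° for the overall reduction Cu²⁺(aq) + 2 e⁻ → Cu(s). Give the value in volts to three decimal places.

Adding the free-energy changes (−nFE°) of the two steps gives −n₃FE°₃ = −n₁FE°₁ − n₂FE°₂.
E°₃ = (1×+0.16 + 1×+0.52) / 2 = (+0.680) / 2 = +0.340 V.

+0.340 V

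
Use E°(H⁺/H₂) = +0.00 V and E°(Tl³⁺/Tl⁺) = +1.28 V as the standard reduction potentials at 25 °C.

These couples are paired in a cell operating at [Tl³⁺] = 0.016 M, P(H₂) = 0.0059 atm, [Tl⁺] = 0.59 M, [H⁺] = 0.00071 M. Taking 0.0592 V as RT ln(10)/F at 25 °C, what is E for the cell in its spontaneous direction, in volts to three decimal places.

+1.354 V

Tl³⁺/Tl⁺ is the cathode (higher E°), H⁺/H₂ the anode: E°cell = +1.28 − (+0.00) = +1.28 V, n = 2.
Overall: Tl³⁺(aq) + H₂(g) → Tl⁺(aq) + 2 H⁺(aq)
Q = [Tl⁺]·[H⁺]^2 / ([Tl³⁺]·P(H₂)); log Q = -2.502.
E = E° − (0.0592/n) log Q = +1.28 − (0.0592/2)(-2.502) = +1.354 V.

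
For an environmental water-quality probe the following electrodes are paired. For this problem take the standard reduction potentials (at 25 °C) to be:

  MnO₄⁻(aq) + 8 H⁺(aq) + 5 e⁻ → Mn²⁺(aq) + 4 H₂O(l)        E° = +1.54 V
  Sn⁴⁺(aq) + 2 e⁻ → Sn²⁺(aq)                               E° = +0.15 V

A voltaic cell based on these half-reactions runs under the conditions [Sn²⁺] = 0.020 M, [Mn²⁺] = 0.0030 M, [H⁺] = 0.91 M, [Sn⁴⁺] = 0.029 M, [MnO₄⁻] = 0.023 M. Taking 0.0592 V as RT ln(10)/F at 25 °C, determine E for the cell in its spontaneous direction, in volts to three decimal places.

MnO₄⁻/Mn²⁺ is the cathode (higher E°), Sn⁴⁺/Sn²⁺ the anode: E°cell = +1.54 − (+0.15) = +1.39 V, n = 10.
Overall: 2 MnO₄⁻(aq) + 16 H⁺(aq) + 5 Sn²⁺(aq) → 2 Mn²⁺(aq) + 8 H₂O(l) + 5 Sn⁴⁺(aq)
Q = [Mn²⁺]^2·[Sn⁴⁺]^5 / ([MnO₄⁻]^2·[H⁺]^16·[Sn²⁺]^5); log Q = -0.307.
E = E° − (0.0592/n) log Q = +1.39 − (0.0592/10)(-0.307) = +1.392 V.

+1.392 V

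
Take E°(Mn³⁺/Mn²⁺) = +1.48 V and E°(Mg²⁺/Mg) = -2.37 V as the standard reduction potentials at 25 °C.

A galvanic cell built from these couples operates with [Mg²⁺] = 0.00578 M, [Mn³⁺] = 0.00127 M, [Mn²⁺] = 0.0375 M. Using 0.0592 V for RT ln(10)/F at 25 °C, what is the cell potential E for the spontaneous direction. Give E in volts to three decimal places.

Mn³⁺/Mn²⁺ is the cathode (higher E°), Mg²⁺/Mg the anode: E°cell = +1.48 − (-2.37) = +3.85 V, n = 2.
Overall: 2 Mn³⁺(aq) + Mg(s) → 2 Mn²⁺(aq) + Mg²⁺(aq)
Q = [Mn²⁺]^2·[Mg²⁺] / ([Mn³⁺]^2); log Q = 0.702.
E = E° − (0.0592/n) log Q = +3.85 − (0.0592/2)(0.702) = +3.829 V.

+3.829 V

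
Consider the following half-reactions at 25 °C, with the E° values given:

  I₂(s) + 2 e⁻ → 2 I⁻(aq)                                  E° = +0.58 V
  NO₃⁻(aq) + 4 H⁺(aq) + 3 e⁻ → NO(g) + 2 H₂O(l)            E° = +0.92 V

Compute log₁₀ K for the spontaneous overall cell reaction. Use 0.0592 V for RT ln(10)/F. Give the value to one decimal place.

34.5

Cathode: NO₃⁻/NO; anode: I₂/I⁻. E°cell = +0.34 V, n = 6.
log K = nE°cell / 0.0592 = (6)(+0.34) / 0.0592 = 34.5.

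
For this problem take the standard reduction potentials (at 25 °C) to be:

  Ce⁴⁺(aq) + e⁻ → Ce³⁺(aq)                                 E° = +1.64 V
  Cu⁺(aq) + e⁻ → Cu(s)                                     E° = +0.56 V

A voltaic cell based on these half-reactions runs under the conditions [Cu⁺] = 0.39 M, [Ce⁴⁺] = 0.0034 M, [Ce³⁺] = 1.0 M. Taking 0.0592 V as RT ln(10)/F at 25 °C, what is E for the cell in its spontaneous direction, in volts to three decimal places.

+0.958 V

Ce⁴⁺/Ce³⁺ is the cathode (higher E°), Cu⁺/Cu the anode: E°cell = +1.64 − (+0.56) = +1.08 V, n = 1.
Overall: Ce⁴⁺(aq) + Cu(s) → Ce³⁺(aq) + Cu⁺(aq)
Q = [Ce³⁺]·[Cu⁺] / ([Ce⁴⁺]); log Q = 2.060.
E = E° − (0.0592/n) log Q = +1.08 − (0.0592/1)(2.060) = +0.958 V.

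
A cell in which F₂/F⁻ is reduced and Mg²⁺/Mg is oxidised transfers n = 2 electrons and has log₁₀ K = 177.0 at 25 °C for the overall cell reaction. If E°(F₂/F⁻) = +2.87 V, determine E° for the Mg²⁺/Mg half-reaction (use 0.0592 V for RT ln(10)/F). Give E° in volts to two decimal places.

E°cell = (0.0592/n)·log K = (0.0592/2)(177.0) = +5.239 V.
Since F₂/F⁻ is the cathode and Mg²⁺/Mg the anode, E°cell = E°(F₂/F⁻) − E°(Mg²⁺/Mg).
So E°(Mg²⁺/Mg) = E°(F₂/F⁻) − E°cell = (+2.87) − (+5.239) = -2.37 V.

-2.37 V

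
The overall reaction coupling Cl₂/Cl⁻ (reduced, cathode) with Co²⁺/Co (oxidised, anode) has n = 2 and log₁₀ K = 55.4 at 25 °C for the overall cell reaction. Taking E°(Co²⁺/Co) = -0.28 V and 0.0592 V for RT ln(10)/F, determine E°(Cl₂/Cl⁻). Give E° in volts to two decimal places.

+1.36 V

E°cell = (0.0592/n)·log K = (0.0592/2)(55.4) = +1.640 V.
Since Cl₂/Cl⁻ is the cathode and Co²⁺/Co the anode, E°cell = E°(Cl₂/Cl⁻) − E°(Co²⁺/Co).
So E°(Cl₂/Cl⁻) = E°cell + E°(Co²⁺/Co) = +1.640 + (-0.28) = +1.36 V.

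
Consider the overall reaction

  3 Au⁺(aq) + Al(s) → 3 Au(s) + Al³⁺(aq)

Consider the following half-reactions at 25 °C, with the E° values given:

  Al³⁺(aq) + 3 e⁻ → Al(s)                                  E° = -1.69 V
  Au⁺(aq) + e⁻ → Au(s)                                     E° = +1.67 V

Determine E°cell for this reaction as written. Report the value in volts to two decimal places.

+3.36 V

The Au⁺/Au couple has the higher reduction potential, so it is the cathode; Al³⁺/Al is oxidised at the anode.
E°cell = E°(cathode) − E°(anode) = (+1.67) − (-1.69) = +3.36 V.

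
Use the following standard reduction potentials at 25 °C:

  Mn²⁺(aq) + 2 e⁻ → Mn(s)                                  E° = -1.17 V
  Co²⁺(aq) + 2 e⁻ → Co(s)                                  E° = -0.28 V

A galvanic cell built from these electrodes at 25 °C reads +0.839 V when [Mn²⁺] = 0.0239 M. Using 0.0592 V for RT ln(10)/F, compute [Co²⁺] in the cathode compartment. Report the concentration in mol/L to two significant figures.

Co²⁺/Co is the cathode, Mn²⁺/Mn the anode: E°cell = +0.89 V, n = 2.
Overall reaction: Co²⁺(aq) + Mn(s) → Co(s) + Mn²⁺(aq); Q = [Mn²⁺]^1/[Co²⁺]^1.
From E = E° − (0.0592/n) log Q: log Q = (E° − E)·n/0.0592 = (+0.89 − (+0.839))·2/0.0592 = 1.7230.
So 1·log[Co²⁺] = 1·log(0.0239) − log Q = -1.6216 − (1.7230) = -3.3446; [Co²⁺] = 10^(-3.3446) ≈ 0.00045 M.

0.00045 M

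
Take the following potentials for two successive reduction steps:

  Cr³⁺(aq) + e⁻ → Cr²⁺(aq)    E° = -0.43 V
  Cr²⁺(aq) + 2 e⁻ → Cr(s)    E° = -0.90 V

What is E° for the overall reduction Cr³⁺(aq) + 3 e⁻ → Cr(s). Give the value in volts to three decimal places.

Since ΔG° = −nFE° is additive over sequential reductions, n₃E°₃ = n₁E°₁ + n₂E°₂.
E°₃ = (1×-0.43 + 2×-0.90) / 3 = (-2.230) / 3 = -0.743 V.

-0.743 V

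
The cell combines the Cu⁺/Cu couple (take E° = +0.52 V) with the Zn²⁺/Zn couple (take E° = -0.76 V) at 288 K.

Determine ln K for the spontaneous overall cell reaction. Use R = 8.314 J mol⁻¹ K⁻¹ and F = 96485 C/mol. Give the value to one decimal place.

Cathode: Cu⁺/Cu; anode: Zn²⁺/Zn. E°cell = (+0.52) − (-0.76) = +1.28 V, with n = 2.
ΔG° = −nFE° = −RT ln K, so ln K = nFE°/(RT) = (2)(96485)(+1.28) / ((8.314)(288)) = 103.157.

103.2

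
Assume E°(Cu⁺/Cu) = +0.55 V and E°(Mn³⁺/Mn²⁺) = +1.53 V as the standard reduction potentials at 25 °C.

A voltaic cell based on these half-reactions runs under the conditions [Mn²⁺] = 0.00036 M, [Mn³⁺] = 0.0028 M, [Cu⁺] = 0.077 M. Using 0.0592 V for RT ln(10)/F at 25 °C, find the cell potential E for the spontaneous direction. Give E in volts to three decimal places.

+1.099 V

Mn³⁺/Mn²⁺ is the cathode (higher E°), Cu⁺/Cu the anode: E°cell = +1.53 − (+0.55) = +0.98 V, n = 1.
Overall: Mn³⁺(aq) + Cu(s) → Mn²⁺(aq) + Cu⁺(aq)
Q = [Mn²⁺]·[Cu⁺] / ([Mn³⁺]); log Q = -2.004.
E = E° − (0.0592/n) log Q = +0.98 − (0.0592/1)(-2.004) = +1.099 V.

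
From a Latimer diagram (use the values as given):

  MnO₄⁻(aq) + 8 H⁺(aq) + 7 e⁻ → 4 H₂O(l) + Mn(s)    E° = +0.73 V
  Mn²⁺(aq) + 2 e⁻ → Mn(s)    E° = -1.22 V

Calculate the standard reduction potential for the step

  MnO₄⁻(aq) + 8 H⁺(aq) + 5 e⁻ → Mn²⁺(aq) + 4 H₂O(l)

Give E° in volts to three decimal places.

+1.510 V

Sequential free energies add, so n₃E°₃ = n₁E°₁ + n₂E°₂.
With n₃ = 7, and the known step contributing 2×(-1.22) V, the unknown satisfies 5·E° = 7×(+0.73) − 2×(-1.22) = +7.550.
E° = +7.550 / 5 = +1.510 V.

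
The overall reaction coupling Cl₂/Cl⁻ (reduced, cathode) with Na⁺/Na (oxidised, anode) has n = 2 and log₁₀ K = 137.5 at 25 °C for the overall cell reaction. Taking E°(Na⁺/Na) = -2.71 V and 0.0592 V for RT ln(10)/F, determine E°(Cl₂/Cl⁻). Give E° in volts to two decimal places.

E°cell = (0.0592/n)·log K = (0.0592/2)(137.5) = +4.070 V.
Since Cl₂/Cl⁻ is the cathode and Na⁺/Na the anode, E°cell = E°(Cl₂/Cl⁻) − E°(Na⁺/Na).
So E°(Cl₂/Cl⁻) = E°cell + E°(Na⁺/Na) = +4.070 + (-2.71) = +1.36 V.

+1.36 V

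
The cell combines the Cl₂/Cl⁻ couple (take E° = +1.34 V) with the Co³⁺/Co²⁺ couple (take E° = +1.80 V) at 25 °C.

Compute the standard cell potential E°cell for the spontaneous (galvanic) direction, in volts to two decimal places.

+0.46 V

The Co³⁺/Co²⁺ couple has the higher reduction potential, so it is the cathode; Cl₂/Cl⁻ is oxidised at the anode.
E°cell = E°(cathode) − E°(anode) = (+1.80) − (+1.34) = +0.46 V.
Since E°cell > 0, the reaction is spontaneous under standard conditions.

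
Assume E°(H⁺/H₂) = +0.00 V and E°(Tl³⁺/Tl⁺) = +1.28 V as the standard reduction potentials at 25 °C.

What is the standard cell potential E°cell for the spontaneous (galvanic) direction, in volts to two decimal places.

+1.28 V

The Tl³⁺/Tl⁺ couple has the higher reduction potential, so it is the cathode; H⁺/H₂ is oxidised at the anode.
E°cell = E°(cathode) − E°(anode) = (+1.28) − (+0.00) = +1.28 V.
Since E°cell > 0, the reaction is spontaneous under standard conditions.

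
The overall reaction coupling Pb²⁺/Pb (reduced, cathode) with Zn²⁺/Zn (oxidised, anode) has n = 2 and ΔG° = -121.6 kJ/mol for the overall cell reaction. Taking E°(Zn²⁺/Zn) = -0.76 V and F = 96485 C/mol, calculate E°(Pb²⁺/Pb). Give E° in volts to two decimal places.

E°cell = −ΔG°/(nF) = −(-121.6×10³)/((2)(96485)) = +0.630 V.
Since Pb²⁺/Pb is the cathode and Zn²⁺/Zn the anode, E°cell = E°(Pb²⁺/Pb) − E°(Zn²⁺/Zn).
So E°(Pb²⁺/Pb) = E°cell + E°(Zn²⁺/Zn) = +0.630 + (-0.76) = -0.13 V.

-0.13 V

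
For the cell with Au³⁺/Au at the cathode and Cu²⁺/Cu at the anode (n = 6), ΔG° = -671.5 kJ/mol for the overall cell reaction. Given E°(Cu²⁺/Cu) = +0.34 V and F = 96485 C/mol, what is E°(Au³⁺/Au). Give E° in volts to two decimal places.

+1.50 V

E°cell = −ΔG°/(nF) = −(-671.5×10³)/((6)(96485)) = +1.160 V.
Since Au³⁺/Au is the cathode and Cu²⁺/Cu the anode, E°cell = E°(Au³⁺/Au) − E°(Cu²⁺/Cu).
So E°(Au³⁺/Au) = E°cell + E°(Cu²⁺/Cu) = +1.160 + (+0.34) = +1.50 V.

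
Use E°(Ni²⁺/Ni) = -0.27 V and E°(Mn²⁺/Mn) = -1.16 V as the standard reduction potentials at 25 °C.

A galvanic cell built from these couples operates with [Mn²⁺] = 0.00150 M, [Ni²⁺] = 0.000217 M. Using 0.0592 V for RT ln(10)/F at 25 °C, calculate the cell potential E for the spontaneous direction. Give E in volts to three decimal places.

Ni²⁺/Ni is the cathode (higher E°), Mn²⁺/Mn the anode: E°cell = -0.27 − (-1.16) = +0.89 V, n = 2.
Overall: Ni²⁺(aq) + Mn(s) → Ni(s) + Mn²⁺(aq)
Q = [Mn²⁺] / ([Ni²⁺]); log Q = 0.840.
E = E° − (0.0592/n) log Q = +0.89 − (0.0592/2)(0.840) = +0.865 V.

+0.865 V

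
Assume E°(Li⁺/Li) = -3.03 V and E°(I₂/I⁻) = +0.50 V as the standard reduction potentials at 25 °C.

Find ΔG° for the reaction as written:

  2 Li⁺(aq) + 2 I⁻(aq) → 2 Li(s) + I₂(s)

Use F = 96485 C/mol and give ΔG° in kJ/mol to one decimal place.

As written, Li⁺/Li is reduced (cathode) and I₂/I⁻ is oxidised (anode), so E°cell = (-3.03) − (+0.50) = -3.53 V.
Balancing electrons gives n = 2.
ΔG° = −nFE° = −(2)(96485)(-3.53) = 681,184 J = +681.2 kJ/mol.

+681.2 kJ/mol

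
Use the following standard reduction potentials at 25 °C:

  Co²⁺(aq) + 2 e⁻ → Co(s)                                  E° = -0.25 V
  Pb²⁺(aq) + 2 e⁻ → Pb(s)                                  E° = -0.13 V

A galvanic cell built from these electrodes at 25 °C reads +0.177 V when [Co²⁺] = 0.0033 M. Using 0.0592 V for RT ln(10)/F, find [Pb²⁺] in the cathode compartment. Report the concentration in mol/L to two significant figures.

Pb²⁺/Pb is the cathode, Co²⁺/Co the anode: E°cell = +0.12 V, n = 2.
Overall reaction: Pb²⁺(aq) + Co(s) → Pb(s) + Co²⁺(aq); Q = [Co²⁺]^1/[Pb²⁺]^1.
From E = E° − (0.0592/n) log Q: log Q = (E° − E)·n/0.0592 = (+0.12 − (+0.177))·2/0.0592 = -1.9257.
So 1·log[Pb²⁺] = 1·log(0.0033) − log Q = -2.4815 − (-1.9257) = -0.5558; [Pb²⁺] = 10^(-0.5558) ≈ 0.28 M.

0.28 M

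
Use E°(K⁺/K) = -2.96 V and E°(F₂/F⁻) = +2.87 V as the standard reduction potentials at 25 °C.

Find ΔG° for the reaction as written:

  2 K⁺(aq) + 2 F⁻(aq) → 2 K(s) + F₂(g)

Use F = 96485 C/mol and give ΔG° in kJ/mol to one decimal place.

As written, K⁺/K is reduced (cathode) and F₂/F⁻ is oxidised (anode), so E°cell = (-2.96) − (+2.87) = -5.83 V.
Balancing electrons gives n = 2.
ΔG° = −nFE° = −(2)(96485)(-5.83) = 1,125,015 J = +1125.0 kJ/mol.

+1125.0 kJ/mol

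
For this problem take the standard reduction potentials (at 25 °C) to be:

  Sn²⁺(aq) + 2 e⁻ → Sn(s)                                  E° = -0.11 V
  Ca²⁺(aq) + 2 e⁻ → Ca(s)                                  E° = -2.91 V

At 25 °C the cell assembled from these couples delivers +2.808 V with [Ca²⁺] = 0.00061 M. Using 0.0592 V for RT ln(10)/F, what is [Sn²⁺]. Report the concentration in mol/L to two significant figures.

0.0011 M

Sn²⁺/Sn is the cathode, Ca²⁺/Ca the anode: E°cell = +2.80 V, n = 2.
Overall reaction: Sn²⁺(aq) + Ca(s) → Sn(s) + Ca²⁺(aq); Q = [Ca²⁺]^1/[Sn²⁺]^1.
From E = E° − (0.0592/n) log Q: log Q = (E° − E)·n/0.0592 = (+2.80 − (+2.808))·2/0.0592 = -0.2703.
So 1·log[Sn²⁺] = 1·log(0.00061) − log Q = -3.2147 − (-0.2703) = -2.9444; [Sn²⁺] = 10^(-2.9444) ≈ 0.0011 M.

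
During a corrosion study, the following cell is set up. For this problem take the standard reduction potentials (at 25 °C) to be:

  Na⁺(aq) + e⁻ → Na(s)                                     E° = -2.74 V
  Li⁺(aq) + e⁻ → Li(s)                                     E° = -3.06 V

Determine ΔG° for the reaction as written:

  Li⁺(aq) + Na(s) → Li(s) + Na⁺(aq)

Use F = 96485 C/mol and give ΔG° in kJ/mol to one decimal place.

As written, Li⁺/Li is reduced (cathode) and Na⁺/Na is oxidised (anode), so E°cell = (-3.06) − (-2.74) = -0.32 V.
Balancing electrons gives n = 1.
ΔG° = −nFE° = −(1)(96485)(-0.32) = 30,875 J = +30.9 kJ/mol.

+30.9 kJ/mol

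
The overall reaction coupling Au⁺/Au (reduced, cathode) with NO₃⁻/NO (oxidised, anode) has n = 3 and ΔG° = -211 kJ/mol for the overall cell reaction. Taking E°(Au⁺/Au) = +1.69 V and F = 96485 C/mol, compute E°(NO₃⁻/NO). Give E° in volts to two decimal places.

E°cell = −ΔG°/(nF) = −(-211×10³)/((3)(96485)) = +0.729 V.
Since Au⁺/Au is the cathode and NO₃⁻/NO the anode, E°cell = E°(Au⁺/Au) − E°(NO₃⁻/NO).
So E°(NO₃⁻/NO) = E°(Au⁺/Au) − E°cell = (+1.69) − (+0.729) = +0.96 V.

+0.96 V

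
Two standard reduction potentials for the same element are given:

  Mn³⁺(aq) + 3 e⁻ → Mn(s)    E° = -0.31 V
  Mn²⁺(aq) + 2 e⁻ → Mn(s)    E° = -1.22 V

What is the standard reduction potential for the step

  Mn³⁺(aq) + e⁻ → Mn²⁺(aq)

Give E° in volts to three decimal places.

Sequential free energies add, so n₃E°₃ = n₁E°₁ + n₂E°₂.
With n₃ = 3, and the known step contributing 2×(-1.22) V, the unknown satisfies 1·E° = 3×(-0.31) − 2×(-1.22) = +1.510.
E° = +1.510 / 1 = +1.510 V.

+1.510 V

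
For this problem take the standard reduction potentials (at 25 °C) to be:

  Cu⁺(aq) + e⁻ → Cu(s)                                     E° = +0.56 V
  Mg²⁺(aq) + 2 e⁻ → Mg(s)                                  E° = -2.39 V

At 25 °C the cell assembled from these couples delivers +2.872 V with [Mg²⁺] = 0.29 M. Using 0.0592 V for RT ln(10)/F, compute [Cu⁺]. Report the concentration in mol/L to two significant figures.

Cu⁺/Cu is the cathode, Mg²⁺/Mg the anode: E°cell = +2.95 V, n = 2.
Overall reaction: 2 Cu⁺(aq) + Mg(s) → 2 Cu(s) + Mg²⁺(aq); Q = [Mg²⁺]^1/[Cu⁺]^2.
From E = E° − (0.0592/n) log Q: log Q = (E° − E)·n/0.0592 = (+2.95 − (+2.872))·2/0.0592 = 2.6351.
So 2·log[Cu⁺] = 1·log(0.29) − log Q = -0.5376 − (2.6351) = -3.1727; log[Cu⁺] = -3.1727 / 2 = -1.5863; [Cu⁺] = 10^(-1.5863) ≈ 0.026 M.

0.026 M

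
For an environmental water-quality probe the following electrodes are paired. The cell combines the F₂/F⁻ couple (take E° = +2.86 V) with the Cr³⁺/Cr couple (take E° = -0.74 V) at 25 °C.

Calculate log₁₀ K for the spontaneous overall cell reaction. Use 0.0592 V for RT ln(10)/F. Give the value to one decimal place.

364.9

Cathode: F₂/F⁻; anode: Cr³⁺/Cr. E°cell = +3.60 V, n = 6.
log K = nE°cell / 0.0592 = (6)(+3.60) / 0.0592 = 364.9.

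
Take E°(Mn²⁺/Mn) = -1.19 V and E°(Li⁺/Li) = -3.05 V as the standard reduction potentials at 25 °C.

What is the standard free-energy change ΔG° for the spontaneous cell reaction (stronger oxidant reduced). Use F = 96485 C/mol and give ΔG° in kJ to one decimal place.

Mn²⁺/Mn (E° = -1.19 V) is the cathode; Li⁺/Li (E° = -3.05 V) is the anode, so E°cell = +1.86 V.
Balancing electrons gives n = 2 (lcm of 2 and 1).
ΔG° = −nFE° = −(2)(96485)(+1.86) = -358,924 J = -358.9 kJ.

-358.9 kJ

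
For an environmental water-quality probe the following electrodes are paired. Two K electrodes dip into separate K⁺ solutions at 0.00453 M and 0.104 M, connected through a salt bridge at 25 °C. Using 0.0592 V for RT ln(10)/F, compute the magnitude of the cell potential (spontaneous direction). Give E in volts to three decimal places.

For a concentration cell E°cell = 0. The 0.104 M side is the cathode (reduction is favoured where [K⁺] is higher).
With n = 1, E = −(0.0592/1) log([K⁺]ₐₙ/[K⁺]꜀ₐₜ) = −(0.0592/1) log(0.00453/0.104) = −(0.0592/1)(-1.361) = +0.081 V.

+0.081 V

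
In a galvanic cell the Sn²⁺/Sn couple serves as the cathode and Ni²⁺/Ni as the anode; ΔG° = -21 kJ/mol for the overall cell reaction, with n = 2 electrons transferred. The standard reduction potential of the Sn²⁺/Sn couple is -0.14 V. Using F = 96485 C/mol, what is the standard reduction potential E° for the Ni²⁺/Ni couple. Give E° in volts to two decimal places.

E°cell = −ΔG°/(nF) = −(-21×10³)/((2)(96485)) = +0.109 V.
Since Sn²⁺/Sn is the cathode and Ni²⁺/Ni the anode, E°cell = E°(Sn²⁺/Sn) − E°(Ni²⁺/Ni).
So E°(Ni²⁺/Ni) = E°(Sn²⁺/Sn) − E°cell = (-0.14) − (+0.109) = -0.25 V.

-0.25 V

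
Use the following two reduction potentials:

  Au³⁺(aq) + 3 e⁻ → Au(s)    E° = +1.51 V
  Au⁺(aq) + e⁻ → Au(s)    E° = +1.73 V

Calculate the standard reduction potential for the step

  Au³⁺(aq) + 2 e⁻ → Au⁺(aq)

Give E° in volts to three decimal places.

+1.400 V

Sequential free energies add, so n₃E°₃ = n₁E°₁ + n₂E°₂.
With n₃ = 3, and the known step contributing 1×(+1.73) V, the unknown satisfies 2·E° = 3×(+1.51) − 1×(+1.73) = +2.800.
E° = +2.800 / 2 = +1.400 V.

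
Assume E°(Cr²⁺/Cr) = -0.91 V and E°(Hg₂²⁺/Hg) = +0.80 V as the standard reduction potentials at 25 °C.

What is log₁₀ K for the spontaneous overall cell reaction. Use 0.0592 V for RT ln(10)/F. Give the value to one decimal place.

Cathode: Hg₂²⁺/Hg; anode: Cr²⁺/Cr. E°cell = +1.71 V, n = 2.
log K = nE°cell / 0.0592 = (2)(+1.71) / 0.0592 = 57.8.

57.8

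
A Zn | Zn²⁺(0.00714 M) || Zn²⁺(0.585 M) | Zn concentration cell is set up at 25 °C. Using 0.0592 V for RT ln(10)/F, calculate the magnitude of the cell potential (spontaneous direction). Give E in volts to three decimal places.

For a concentration cell E°cell = 0. The 0.585 M side is the cathode (reduction is favoured where [Zn²⁺] is higher).
With n = 2, E = −(0.0592/2) log([Zn²⁺]ₐₙ/[Zn²⁺]꜀ₐₜ) = −(0.0592/2) log(0.00714/0.585) = −(0.0592/2)(-1.913) = +0.057 V.

+0.057 V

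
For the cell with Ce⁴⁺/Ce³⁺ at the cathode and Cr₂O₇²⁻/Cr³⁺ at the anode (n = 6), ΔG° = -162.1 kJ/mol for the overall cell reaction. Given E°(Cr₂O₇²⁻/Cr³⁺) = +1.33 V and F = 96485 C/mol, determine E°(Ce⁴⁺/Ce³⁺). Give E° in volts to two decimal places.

+1.61 V

E°cell = −ΔG°/(nF) = −(-162.1×10³)/((6)(96485)) = +0.280 V.
Since Ce⁴⁺/Ce³⁺ is the cathode and Cr₂O₇²⁻/Cr³⁺ the anode, E°cell = E°(Ce⁴⁺/Ce³⁺) − E°(Cr₂O₇²⁻/Cr³⁺).
So E°(Ce⁴⁺/Ce³⁺) = E°cell + E°(Cr₂O₇²⁻/Cr³⁺) = +0.280 + (+1.33) = +1.61 V.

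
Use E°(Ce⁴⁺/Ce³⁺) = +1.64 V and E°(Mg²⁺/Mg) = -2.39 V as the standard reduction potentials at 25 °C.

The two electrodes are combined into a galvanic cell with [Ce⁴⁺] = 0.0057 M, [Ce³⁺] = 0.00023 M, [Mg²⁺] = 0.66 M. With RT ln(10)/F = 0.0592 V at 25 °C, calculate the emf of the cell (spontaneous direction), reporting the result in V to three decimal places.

Ce⁴⁺/Ce³⁺ is the cathode (higher E°), Mg²⁺/Mg the anode: E°cell = +1.64 − (-2.39) = +4.03 V, n = 2.
Overall: 2 Ce⁴⁺(aq) + Mg(s) → 2 Ce³⁺(aq) + Mg²⁺(aq)
Q = [Ce³⁺]^2·[Mg²⁺] / ([Ce⁴⁺]^2); log Q = -2.969.
E = E° − (0.0592/n) log Q = +4.03 − (0.0592/2)(-2.969) = +4.118 V.

+4.118 V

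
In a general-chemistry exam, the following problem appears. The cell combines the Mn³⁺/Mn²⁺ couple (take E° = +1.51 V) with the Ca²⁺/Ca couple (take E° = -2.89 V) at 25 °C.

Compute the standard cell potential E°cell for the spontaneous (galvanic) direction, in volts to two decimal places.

The Mn³⁺/Mn²⁺ couple has the higher reduction potential, so it is the cathode; Ca²⁺/Ca is oxidised at the anode.
E°cell = E°(cathode) − E°(anode) = (+1.51) − (-2.89) = +4.40 V.
Since E°cell > 0, the reaction is spontaneous under standard conditions.

+4.40 V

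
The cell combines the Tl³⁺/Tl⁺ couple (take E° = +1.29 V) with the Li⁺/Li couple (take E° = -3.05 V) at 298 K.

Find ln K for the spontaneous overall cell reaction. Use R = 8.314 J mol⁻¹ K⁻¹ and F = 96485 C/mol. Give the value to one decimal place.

338.0

Cathode: Tl³⁺/Tl⁺; anode: Li⁺/Li. E°cell = (+1.29) − (-3.05) = +4.34 V, with n = 2.
ΔG° = −nFE° = −RT ln K, so ln K = nFE°/(RT) = (2)(96485)(+4.34) / ((8.314)(298)) = 338.028.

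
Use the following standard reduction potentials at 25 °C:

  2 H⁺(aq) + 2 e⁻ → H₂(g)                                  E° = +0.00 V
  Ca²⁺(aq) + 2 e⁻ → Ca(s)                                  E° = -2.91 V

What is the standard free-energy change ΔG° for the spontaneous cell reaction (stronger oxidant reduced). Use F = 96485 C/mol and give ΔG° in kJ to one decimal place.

H⁺/H₂ (E° = +0.00 V) is the cathode; Ca²⁺/Ca (E° = -2.91 V) is the anode, so E°cell = +2.91 V.
Balancing electrons gives n = 2 (lcm of 2 and 2).
ΔG° = −nFE° = −(2)(96485)(+2.91) = -561,543 J = -561.5 kJ.

-561.5 kJ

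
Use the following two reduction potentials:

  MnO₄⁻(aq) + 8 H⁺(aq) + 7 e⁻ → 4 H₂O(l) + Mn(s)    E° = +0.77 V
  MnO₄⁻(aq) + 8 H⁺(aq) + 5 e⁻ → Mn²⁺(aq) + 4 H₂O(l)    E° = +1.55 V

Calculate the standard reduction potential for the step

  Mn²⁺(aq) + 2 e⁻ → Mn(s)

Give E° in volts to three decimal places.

Sequential free energies add, so n₃E°₃ = n₁E°₁ + n₂E°₂.
With n₃ = 7, and the known step contributing 5×(+1.55) V, the unknown satisfies 2·E° = 7×(+0.77) − 5×(+1.55) = -2.360.
E° = -2.360 / 2 = -1.180 V.

-1.180 V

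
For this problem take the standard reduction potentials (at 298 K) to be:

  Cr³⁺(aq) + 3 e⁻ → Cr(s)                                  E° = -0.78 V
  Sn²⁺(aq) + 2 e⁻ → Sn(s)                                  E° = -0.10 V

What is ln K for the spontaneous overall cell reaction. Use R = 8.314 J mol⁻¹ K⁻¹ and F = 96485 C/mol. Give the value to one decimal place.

158.9

Cathode: Sn²⁺/Sn; anode: Cr³⁺/Cr. E°cell = (-0.10) − (-0.78) = +0.68 V, with n = 6.
ΔG° = −nFE° = −RT ln K, so ln K = nFE°/(RT) = (6)(96485)(+0.68) / ((8.314)(298)) = 158.889.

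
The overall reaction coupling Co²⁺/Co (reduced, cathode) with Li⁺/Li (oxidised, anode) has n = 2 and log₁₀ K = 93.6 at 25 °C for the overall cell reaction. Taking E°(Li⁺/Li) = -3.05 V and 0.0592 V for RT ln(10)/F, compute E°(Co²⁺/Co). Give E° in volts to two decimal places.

E°cell = (0.0592/n)·log K = (0.0592/2)(93.6) = +2.771 V.
Since Co²⁺/Co is the cathode and Li⁺/Li the anode, E°cell = E°(Co²⁺/Co) − E°(Li⁺/Li).
So E°(Co²⁺/Co) = E°cell + E°(Li⁺/Li) = +2.771 + (-3.05) = -0.28 V.

-0.28 V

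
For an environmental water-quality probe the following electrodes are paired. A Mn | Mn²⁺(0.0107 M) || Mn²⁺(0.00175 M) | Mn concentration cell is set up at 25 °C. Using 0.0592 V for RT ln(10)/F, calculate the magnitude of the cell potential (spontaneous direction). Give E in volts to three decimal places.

For a concentration cell E°cell = 0. The 0.0107 M side is the cathode (reduction is favoured where [Mn²⁺] is higher).
With n = 2, E = −(0.0592/2) log([Mn²⁺]ₐₙ/[Mn²⁺]꜀ₐₜ) = −(0.0592/2) log(0.00175/0.0107) = −(0.0592/2)(-0.786) = +0.023 V.

+0.023 V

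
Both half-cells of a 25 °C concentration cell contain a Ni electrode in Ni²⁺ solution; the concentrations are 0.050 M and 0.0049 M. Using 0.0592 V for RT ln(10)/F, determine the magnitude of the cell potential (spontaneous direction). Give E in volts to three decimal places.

For a concentration cell E°cell = 0. The 0.050 M side is the cathode (reduction is favoured where [Ni²⁺] is higher).
With n = 2, E = −(0.0592/2) log([Ni²⁺]ₐₙ/[Ni²⁺]꜀ₐₜ) = −(0.0592/2) log(0.0049/0.05) = −(0.0592/2)(-1.009) = +0.030 V.

+0.030 V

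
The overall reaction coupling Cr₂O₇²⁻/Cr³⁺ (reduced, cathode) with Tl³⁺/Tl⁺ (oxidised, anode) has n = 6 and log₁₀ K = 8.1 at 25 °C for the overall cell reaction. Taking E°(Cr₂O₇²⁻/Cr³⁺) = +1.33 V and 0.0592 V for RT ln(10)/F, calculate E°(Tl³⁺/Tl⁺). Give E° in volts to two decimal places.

E°cell = (0.0592/n)·log K = (0.0592/6)(8.1) = +0.080 V.
Since Cr₂O₇²⁻/Cr³⁺ is the cathode and Tl³⁺/Tl⁺ the anode, E°cell = E°(Cr₂O₇²⁻/Cr³⁺) − E°(Tl³⁺/Tl⁺).
So E°(Tl³⁺/Tl⁺) = E°(Cr₂O₇²⁻/Cr³⁺) − E°cell = (+1.33) − (+0.080) = +1.25 V.

+1.25 V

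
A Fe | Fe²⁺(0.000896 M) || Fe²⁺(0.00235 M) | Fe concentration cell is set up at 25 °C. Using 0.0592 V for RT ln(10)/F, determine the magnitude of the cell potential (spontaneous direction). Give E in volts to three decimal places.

For a concentration cell E°cell = 0. The 0.00235 M side is the cathode (reduction is favoured where [Fe²⁺] is higher).
With n = 2, E = −(0.0592/2) log([Fe²⁺]ₐₙ/[Fe²⁺]꜀ₐₜ) = −(0.0592/2) log(0.000896/0.00235) = −(0.0592/2)(-0.419) = +0.012 V.

+0.012 V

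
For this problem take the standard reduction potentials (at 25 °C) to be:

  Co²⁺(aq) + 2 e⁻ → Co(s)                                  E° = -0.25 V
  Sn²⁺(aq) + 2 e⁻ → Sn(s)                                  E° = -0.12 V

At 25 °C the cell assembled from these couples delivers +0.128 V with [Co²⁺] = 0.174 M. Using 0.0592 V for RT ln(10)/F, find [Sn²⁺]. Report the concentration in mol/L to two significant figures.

0.15 M

Sn²⁺/Sn is the cathode, Co²⁺/Co the anode: E°cell = +0.13 V, n = 2.
Overall reaction: Sn²⁺(aq) + Co(s) → Sn(s) + Co²⁺(aq); Q = [Co²⁺]^1/[Sn²⁺]^1.
From E = E° − (0.0592/n) log Q: log Q = (E° − E)·n/0.0592 = (+0.13 − (+0.128))·2/0.0592 = 0.0676.
So 1·log[Sn²⁺] = 1·log(0.174) − log Q = -0.7595 − (0.0676) = -0.8271; [Sn²⁺] = 10^(-0.8271) ≈ 0.15 M.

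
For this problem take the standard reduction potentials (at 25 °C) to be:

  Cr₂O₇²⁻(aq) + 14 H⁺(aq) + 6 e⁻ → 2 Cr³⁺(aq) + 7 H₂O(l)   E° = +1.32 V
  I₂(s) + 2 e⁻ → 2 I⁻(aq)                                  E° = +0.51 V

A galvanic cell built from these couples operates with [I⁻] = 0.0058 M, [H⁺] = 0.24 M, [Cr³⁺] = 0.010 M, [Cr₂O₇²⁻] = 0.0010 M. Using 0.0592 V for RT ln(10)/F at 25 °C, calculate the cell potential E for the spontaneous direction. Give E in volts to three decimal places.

+0.602 V

Cr₂O₇²⁻/Cr³⁺ is the cathode (higher E°), I₂/I⁻ the anode: E°cell = +1.32 − (+0.51) = +0.81 V, n = 6.
Overall: Cr₂O₇²⁻(aq) + 14 H⁺(aq) + 6 I⁻(aq) → 2 Cr³⁺(aq) + 7 H₂O(l) + 3 I₂(s)
Q = [Cr³⁺]^2 / ([Cr₂O₇²⁻]·[H⁺]^14·[I⁻]^6); log Q = 21.096.
E = E° − (0.0592/n) log Q = +0.81 − (0.0592/6)(21.096) = +0.602 V.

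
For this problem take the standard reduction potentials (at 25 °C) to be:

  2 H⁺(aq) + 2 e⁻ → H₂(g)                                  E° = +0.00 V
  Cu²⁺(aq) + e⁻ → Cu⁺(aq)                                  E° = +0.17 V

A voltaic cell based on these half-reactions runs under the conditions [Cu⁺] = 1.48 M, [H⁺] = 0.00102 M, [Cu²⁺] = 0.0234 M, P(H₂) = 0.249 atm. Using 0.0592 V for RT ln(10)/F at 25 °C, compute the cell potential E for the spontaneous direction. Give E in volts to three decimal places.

+0.223 V

Cu²⁺/Cu⁺ is the cathode (higher E°), H⁺/H₂ the anode: E°cell = +0.17 − (+0.00) = +0.17 V, n = 2.
Overall: 2 Cu²⁺(aq) + H₂(g) → 2 Cu⁺(aq) + 2 H⁺(aq)
Q = [Cu⁺]^2·[H⁺]^2 / ([Cu²⁺]^2·P(H₂)); log Q = -1.777.
E = E° − (0.0592/n) log Q = +0.17 − (0.0592/2)(-1.777) = +0.223 V.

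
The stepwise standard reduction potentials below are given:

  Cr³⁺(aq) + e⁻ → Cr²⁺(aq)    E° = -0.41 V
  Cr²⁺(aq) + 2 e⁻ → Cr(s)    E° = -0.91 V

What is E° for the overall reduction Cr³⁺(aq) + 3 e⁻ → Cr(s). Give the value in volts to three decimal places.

Standard free energies of sequential steps add: ΔG°₃ = ΔG°₁ + ΔG°₂, so n₃E°₃ = n₁E°₁ + n₂E°₂.
E°₃ = (1×-0.41 + 2×-0.91) / 3 = (-2.230) / 3 = -0.743 V.
Simply averaging or adding the two E° values would be wrong; the electron-weighted sum is required.

-0.743 V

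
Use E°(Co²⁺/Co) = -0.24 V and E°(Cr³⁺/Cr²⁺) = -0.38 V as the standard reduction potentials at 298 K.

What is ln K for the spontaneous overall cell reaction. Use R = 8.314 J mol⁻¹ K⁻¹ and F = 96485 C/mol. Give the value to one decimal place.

Cathode: Co²⁺/Co; anode: Cr³⁺/Cr²⁺. E°cell = (-0.24) − (-0.38) = +0.14 V, with n = 2.
ΔG° = −nFE° = −RT ln K, so ln K = nFE°/(RT) = (2)(96485)(+0.14) / ((8.314)(298)) = 10.904.

10.9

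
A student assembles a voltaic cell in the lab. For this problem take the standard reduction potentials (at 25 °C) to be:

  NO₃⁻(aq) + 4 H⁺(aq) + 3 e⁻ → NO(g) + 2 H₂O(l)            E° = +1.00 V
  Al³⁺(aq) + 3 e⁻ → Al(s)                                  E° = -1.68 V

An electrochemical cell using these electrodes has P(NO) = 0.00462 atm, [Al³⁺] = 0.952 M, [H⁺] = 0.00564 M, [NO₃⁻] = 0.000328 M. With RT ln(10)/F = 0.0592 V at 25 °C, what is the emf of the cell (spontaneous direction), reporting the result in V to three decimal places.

NO₃⁻/NO is the cathode (higher E°), Al³⁺/Al the anode: E°cell = +1.00 − (-1.68) = +2.68 V, n = 3.
Overall: NO₃⁻(aq) + 4 H⁺(aq) + Al(s) → NO(g) + 2 H₂O(l) + Al³⁺(aq)
Q = P(NO)·[Al³⁺] / ([NO₃⁻]·[H⁺]^4); log Q = 10.122.
E = E° − (0.0592/n) log Q = +2.68 − (0.0592/3)(10.122) = +2.480 V.

+2.480 V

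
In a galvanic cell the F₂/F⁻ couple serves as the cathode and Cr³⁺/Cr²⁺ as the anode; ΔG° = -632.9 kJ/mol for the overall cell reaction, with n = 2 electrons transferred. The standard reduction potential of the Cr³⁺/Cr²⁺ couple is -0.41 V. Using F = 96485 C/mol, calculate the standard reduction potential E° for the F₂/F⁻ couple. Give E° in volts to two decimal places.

+2.87 V

E°cell = −ΔG°/(nF) = −(-632.9×10³)/((2)(96485)) = +3.280 V.
Since F₂/F⁻ is the cathode and Cr³⁺/Cr²⁺ the anode, E°cell = E°(F₂/F⁻) − E°(Cr³⁺/Cr²⁺).
So E°(F₂/F⁻) = E°cell + E°(Cr³⁺/Cr²⁺) = +3.280 + (-0.41) = +2.87 V.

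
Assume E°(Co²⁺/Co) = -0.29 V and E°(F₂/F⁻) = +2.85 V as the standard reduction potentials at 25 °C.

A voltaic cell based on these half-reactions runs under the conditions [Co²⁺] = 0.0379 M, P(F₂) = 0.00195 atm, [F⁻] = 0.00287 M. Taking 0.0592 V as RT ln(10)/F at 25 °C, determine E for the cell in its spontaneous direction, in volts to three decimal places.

+3.252 V

F₂/F⁻ is the cathode (higher E°), Co²⁺/Co the anode: E°cell = +2.85 − (-0.29) = +3.14 V, n = 2.
Overall: F₂(g) + Co(s) → 2 F⁻(aq) + Co²⁺(aq)
Q = [F⁻]^2·[Co²⁺] / (P(F₂)); log Q = -3.796.
E = E° − (0.0592/n) log Q = +3.14 − (0.0592/2)(-3.796) = +3.252 V.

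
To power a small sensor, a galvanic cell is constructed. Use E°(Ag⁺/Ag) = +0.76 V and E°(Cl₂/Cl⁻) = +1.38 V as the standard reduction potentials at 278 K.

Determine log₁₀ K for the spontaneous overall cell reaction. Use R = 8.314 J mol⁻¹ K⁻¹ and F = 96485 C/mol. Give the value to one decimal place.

22.5

Cathode: Cl₂/Cl⁻; anode: Ag⁺/Ag. E°cell = (+1.38) − (+0.76) = +0.62 V, with n = 2.
ΔG° = −nFE° = −RT ln K, so ln K = nFE°/(RT) = (2)(96485)(+0.62) / ((8.314)(278)) = 51.764.
log₁₀ K = 51.764 / ln 10 = 22.5.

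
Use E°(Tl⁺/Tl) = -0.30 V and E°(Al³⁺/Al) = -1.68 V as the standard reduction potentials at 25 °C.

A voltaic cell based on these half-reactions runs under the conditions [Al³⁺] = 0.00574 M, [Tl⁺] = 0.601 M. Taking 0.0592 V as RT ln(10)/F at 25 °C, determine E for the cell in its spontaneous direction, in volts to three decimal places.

+1.411 V

Tl⁺/Tl is the cathode (higher E°), Al³⁺/Al the anode: E°cell = -0.30 − (-1.68) = +1.38 V, n = 3.
Overall: 3 Tl⁺(aq) + Al(s) → 3 Tl(s) + Al³⁺(aq)
Q = [Al³⁺] / ([Tl⁺]^3); log Q = -1.578.
E = E° − (0.0592/n) log Q = +1.38 − (0.0592/3)(-1.578) = +1.411 V.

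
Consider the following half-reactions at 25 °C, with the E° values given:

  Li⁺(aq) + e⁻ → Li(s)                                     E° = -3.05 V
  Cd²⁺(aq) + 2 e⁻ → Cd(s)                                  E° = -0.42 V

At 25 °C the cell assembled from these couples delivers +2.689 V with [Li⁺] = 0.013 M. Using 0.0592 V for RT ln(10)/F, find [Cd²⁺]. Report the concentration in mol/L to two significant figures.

0.017 M

Cd²⁺/Cd is the cathode, Li⁺/Li the anode: E°cell = +2.63 V, n = 2.
Overall reaction: Cd²⁺(aq) + 2 Li(s) → Cd(s) + 2 Li⁺(aq); Q = [Li⁺]^2/[Cd²⁺]^1.
From E = E° − (0.0592/n) log Q: log Q = (E° − E)·n/0.0592 = (+2.63 − (+2.689))·2/0.0592 = -1.9932.
So 1·log[Cd²⁺] = 2·log(0.013) − log Q = -3.7721 − (-1.9932) = -1.7789; [Cd²⁺] = 10^(-1.7789) ≈ 0.017 M.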